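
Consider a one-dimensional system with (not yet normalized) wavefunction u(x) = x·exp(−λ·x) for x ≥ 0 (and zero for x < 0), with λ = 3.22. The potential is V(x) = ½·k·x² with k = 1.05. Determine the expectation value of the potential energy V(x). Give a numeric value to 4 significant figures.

0.1519

⟨V⟩ = ∫ V(x)·|u|² dx / ∫|u|² dx.
Every integrand reduces to terms xʲ·e^(−2λx) on [0, ∞); use ∫₀^∞ xʲ·e^(−2λx) dx = j!/(2λ)^(j+1).
State is unnormalized: ∫|u|² dx = 0.0074881, and ∫u*·V(x)·u dx = 0.0011375, so ⟨V⟩ = 0.0011375 / 0.0074881.
⟨V⟩ = 0.15190.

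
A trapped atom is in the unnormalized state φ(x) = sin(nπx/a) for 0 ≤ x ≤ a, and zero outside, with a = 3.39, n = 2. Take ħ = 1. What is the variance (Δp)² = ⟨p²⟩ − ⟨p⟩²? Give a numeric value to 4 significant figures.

3.435

Compute ⟨p⟩ and ⟨p²⟩ separately; (Δp)² = ⟨p²⟩ − ⟨p⟩².
d/dx sin(nπx/a) = (nπ/a)·cos(nπx/a) and d²/dx² sin(nπx/a) = −(nπ/a)²·sin(nπx/a); on 0 ≤ x ≤ a, ∫sin²(nπx/a) dx = a/2 and ∫sin(nπx/a)·cos(nπx/a) dx = 0.
Normalization: ∫|φ|² dx = 1.6950.
⟨p⟩ = 0.0000 and ⟨p²⟩ = 3.4353.
(Δp)² = 3.4353 − (0.0000)² = 3.4353.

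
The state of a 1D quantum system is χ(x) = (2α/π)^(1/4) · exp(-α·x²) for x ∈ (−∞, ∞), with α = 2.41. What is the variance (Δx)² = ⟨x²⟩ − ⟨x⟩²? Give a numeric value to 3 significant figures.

Compute ⟨x⟩ and ⟨x²⟩ separately, then (Δx)² = ⟨x²⟩ − ⟨x⟩².
Gaussian moments: ∫x^(2j)·e^(−2αx²) dx = (2j−1)!!/(4α)^j · √(π/(2α)), odd powers integrate to 0; here √(π/(2α)) = 0.80733.
⟨x⟩ = 0.0000 and ⟨x²⟩ = 0.10373.
(Δx)² = 0.10373 − (0.0000)² = 0.10373.

0.104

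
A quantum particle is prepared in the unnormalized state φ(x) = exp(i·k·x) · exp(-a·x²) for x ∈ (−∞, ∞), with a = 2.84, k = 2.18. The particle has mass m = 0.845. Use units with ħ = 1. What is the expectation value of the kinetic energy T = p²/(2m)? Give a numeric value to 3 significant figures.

T = −(ħ²/2m) d²/dx², so ⟨T⟩ = −(ħ²/2m) ∫ φ*·φ'' dx / ∫|φ|² dx; with m = 0.845.
Gaussian moments: ∫x^(2j)·e^(−2ax²) dx = (2j−1)!!/(4a)^j · √(π/(2a)), odd powers integrate to 0; here √(π/(2a)) = 0.74371. Derivatives: φ′ = (ik − 2ax)·φ, φ″ = ((ik − 2ax)² − 2a)·φ; the odd-in-x pieces drop out.
State is unnormalized: ∫|φ|² dx = 0.74371, and ∫φ*·(−ħ²/2m · φ'') dx = 3.3411, so ⟨T⟩ = 3.3411 / 0.74371.
⟨T⟩ = 4.4925.

4.49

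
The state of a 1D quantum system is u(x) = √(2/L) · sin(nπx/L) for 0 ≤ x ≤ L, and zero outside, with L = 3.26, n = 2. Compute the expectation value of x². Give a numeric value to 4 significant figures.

3.408

⟨x²⟩ = ∫ x²·|u|² dx (integrals over the domain).
With sin²θ = (1 − cos2θ)/2 on 0 ≤ x ≤ L: ∫sin²(nπx/L) dx = L/2, ∫x·sin²(nπx/L) dx = L²/4, ∫x²·sin²(nπx/L) dx = L³·(1/6 − 1/(4n²π²)); higher powers xᵏ the same way, integrating xᵏ·cos(2nπx/L) by parts.
⟨x²⟩ = 3.4079.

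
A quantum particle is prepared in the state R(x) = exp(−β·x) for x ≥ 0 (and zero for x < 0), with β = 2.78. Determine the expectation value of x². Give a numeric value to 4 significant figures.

⟨x²⟩ = ∫ x²·|R|² dx / ∫|R|² dx (integrals over the domain).
Every integrand reduces to terms xʲ·e^(−2βx) on [0, ∞); use ∫₀^∞ xʲ·e^(−2βx) dx = j!/(2β)^(j+1).
State is unnormalized: ∫|R|² dx = 0.17986, and ∫R*·x²·R dx = 0.011636, so ⟨x²⟩ = 0.011636 / 0.17986.
⟨x²⟩ = 0.064696.

0.06470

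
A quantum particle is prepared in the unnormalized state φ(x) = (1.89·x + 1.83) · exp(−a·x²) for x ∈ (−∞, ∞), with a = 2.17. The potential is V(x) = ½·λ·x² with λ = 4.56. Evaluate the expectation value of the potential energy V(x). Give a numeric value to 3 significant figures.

⟨V⟩ = ∫ V(x)·|φ|² dx / ∫|φ|² dx.
Expand each integrand as polynomial × e^(−2ax²) and use ∫x^(2j)·e^(−2ax²) dx = (2j−1)!!/(4a)^j · √(π/(2a)), odd powers → 0; here √(π/(2a)) = 0.85081.
State is unnormalized: ∫|φ|² dx = 3.1994, and ∫φ*·V(x)·φ dx = 1.0243, so ⟨V⟩ = 1.0243 / 3.1994.
⟨V⟩ = 0.32017.

0.320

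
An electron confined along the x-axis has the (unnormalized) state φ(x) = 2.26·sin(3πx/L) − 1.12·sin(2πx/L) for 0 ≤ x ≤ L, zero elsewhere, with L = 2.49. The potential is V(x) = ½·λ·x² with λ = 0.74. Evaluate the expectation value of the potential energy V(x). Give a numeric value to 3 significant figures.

⟨V⟩ = ∫ V(x)·|φ|² dx / ∫|φ|² dx.
On 0 ≤ x ≤ L (j ≠ l): ∫sin²(jπx/L) dx = L/2, ∫sin(jπx/L)·sin(lπx/L) dx = 0; diagonal moments ∫x·sin²(jπx/L) dx = L²/4, ∫x²·sin²(jπx/L) dx = L³·(1/6 − 1/(4j²π²)); cross terms ∫x·sin(jπx/L)·sin(lπx/L) dx = 0 for j + l even and −4jlL²/(π²(j² − l²)²) for j + l odd, ∫x²·sin(jπx/L)·sin(lπx/L) dx = (−1)^(j+l)·4jlL³/(π²(j² − l²)²); higher powers the same way via product-to-sum and parts.
State is unnormalized: ∫|φ|² dx = 7.9207, and ∫φ*·V(x)·φ dx = 8.7420, so ⟨V⟩ = 8.7420 / 7.9207.
⟨V⟩ = 1.1037.

1.10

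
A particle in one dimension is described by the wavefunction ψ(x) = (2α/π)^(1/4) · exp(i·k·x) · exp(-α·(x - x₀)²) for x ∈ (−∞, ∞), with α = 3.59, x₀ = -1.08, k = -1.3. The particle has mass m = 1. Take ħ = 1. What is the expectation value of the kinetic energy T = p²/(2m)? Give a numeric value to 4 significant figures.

2.640

T = −(ħ²/2m) d²/dx², so ⟨T⟩ = −(ħ²/2m) ∫ ψ*·ψ'' dx; with m = 1.
Gaussian moments (u = x − x₀): ∫u^(2j)·e^(−2αu²) du = (2j−1)!!/(4α)^j · √(π/(2α)), odd powers integrate to 0; here √(π/(2α)) = 0.66147. Derivatives: ψ′ = (ik − 2αu)·ψ, ψ″ = ((ik − 2αu)² − 2α)·ψ; the odd-in-u pieces drop out.
⟨T⟩ = 2.6400.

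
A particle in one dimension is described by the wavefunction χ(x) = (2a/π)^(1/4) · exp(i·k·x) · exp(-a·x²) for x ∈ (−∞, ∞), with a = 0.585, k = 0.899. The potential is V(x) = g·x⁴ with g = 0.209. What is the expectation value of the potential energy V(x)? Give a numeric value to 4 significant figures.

0.1145

⟨V⟩ = ∫ V(x)·|χ|² dx.
Gaussian moments: ∫x^(2j)·e^(−2ax²) dx = (2j−1)!!/(4a)^j · √(π/(2a)), odd powers integrate to 0; here √(π/(2a)) = 1.6386.
⟨V⟩ = 0.11451.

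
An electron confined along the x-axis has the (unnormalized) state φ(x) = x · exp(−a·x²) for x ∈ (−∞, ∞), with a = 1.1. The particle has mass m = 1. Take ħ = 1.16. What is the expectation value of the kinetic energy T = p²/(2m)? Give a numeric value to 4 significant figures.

T = −(ħ²/2m) d²/dx², so ⟨T⟩ = −(ħ²/2m) ∫ φ*·φ'' dx / ∫|φ|² dx; with m = 1.
Expand each integrand as polynomial × e^(−2ax²) and use ∫x^(2j)·e^(−2ax²) dx = (2j−1)!!/(4a)^j · √(π/(2a)), odd powers → 0; here √(π/(2a)) = 1.1950. Differentiate with the product rule, d/dx e^(−ax²) = −2ax·e^(−ax²).
State is unnormalized: ∫|φ|² dx = 0.27159, and ∫φ*·(−ħ²/2m · φ'') dx = 0.60299, so ⟨T⟩ = 0.60299 / 0.27159.
⟨T⟩ = 2.2202.

2.220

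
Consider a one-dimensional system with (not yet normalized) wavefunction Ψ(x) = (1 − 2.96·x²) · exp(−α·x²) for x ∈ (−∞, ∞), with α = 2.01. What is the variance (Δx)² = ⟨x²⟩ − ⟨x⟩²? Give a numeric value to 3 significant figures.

0.153

Compute ⟨x⟩ and ⟨x²⟩ separately, then (Δx)² = ⟨x²⟩ − ⟨x⟩².
Expand each integrand as polynomial × e^(−2αx²) and use ∫x^(2j)·e^(−2αx²) dx = (2j−1)!!/(4α)^j · √(π/(2α)), odd powers → 0; here √(π/(2α)) = 0.88402.
Normalization: ∫|Ψ|² dx = 0.59256.
⟨x⟩ = 0.0000 and ⟨x²⟩ = 0.15293.
(Δx)² = 0.15293 − (0.0000)² = 0.15293.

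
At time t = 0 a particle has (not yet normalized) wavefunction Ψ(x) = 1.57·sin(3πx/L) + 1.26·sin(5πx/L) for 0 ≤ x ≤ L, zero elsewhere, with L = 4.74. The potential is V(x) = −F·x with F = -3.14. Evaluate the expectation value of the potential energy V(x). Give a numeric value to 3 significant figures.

⟨V⟩ = ∫ V(x)·|Ψ|² dx / ∫|Ψ|² dx.
On 0 ≤ x ≤ L (j ≠ l): ∫sin²(jπx/L) dx = L/2, ∫sin(jπx/L)·sin(lπx/L) dx = 0; diagonal moments ∫x·sin²(jπx/L) dx = L²/4, ∫x²·sin²(jπx/L) dx = L³·(1/6 − 1/(4j²π²)); cross terms ∫x·sin(jπx/L)·sin(lπx/L) dx = 0 for j + l even and −4jlL²/(π²(j² − l²)²) for j + l odd, ∫x²·sin(jπx/L)·sin(lπx/L) dx = (−1)^(j+l)·4jlL³/(π²(j² − l²)²); higher powers the same way via product-to-sum and parts.
State is unnormalized: ∫|Ψ|² dx = 9.6044, and ∫Ψ*·V(x)·Ψ dx = 71.474, so ⟨V⟩ = 71.474 / 9.6044.
⟨V⟩ = 7.4418.

7.44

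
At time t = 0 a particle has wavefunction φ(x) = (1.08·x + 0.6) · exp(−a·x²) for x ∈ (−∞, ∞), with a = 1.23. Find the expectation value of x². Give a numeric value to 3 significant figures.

0.365

⟨x²⟩ = ∫ x²·|φ|² dx / ∫|φ|² dx (integrals over the domain).
Expand each integrand as polynomial × e^(−2ax²) and use ∫x^(2j)·e^(−2ax²) dx = (2j−1)!!/(4a)^j · √(π/(2a)), odd powers → 0; here √(π/(2a)) = 1.1301.
State is unnormalized: ∫|φ|² dx = 0.67474, and ∫φ*·x²·φ dx = 0.24605, so ⟨x²⟩ = 0.24605 / 0.67474.
⟨x²⟩ = 0.36466.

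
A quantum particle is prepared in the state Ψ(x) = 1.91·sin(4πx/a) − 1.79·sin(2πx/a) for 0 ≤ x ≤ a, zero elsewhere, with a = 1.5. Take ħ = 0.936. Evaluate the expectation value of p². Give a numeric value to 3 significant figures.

39.9

p² Ψ = −ħ² d²Ψ/dx²; ⟨p²⟩ = −ħ² ∫ Ψ*·Ψ'' dx / ∫|Ψ|² dx.
d²/dx² sin(jπx/a) = −(jπ/a)²·sin(jπx/a); on 0 ≤ x ≤ a, ∫sin²(jπx/a) dx = a/2 and ∫sin(jπx/a)·sin(lπx/a) dx = 0 for j ≠ l, so only diagonal terms survive in ∫|Ψ|² and ∫Ψ·Ψ″; ∫Ψ·Ψ′ dx = [Ψ²/2] between the walls = 0.
State is unnormalized: ∫|Ψ|² dx = 5.1392, and ∫Ψ*·(−ħ² Ψ'') dx = 205.18, so ⟨p²⟩ = 205.18 / 5.1392.
⟨p²⟩ = 39.924.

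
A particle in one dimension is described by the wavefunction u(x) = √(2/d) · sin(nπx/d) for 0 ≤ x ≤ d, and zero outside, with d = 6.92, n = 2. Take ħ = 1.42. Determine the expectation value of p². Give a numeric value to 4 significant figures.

p² u = −ħ² d²u/dx²; ⟨p²⟩ = −ħ² ∫ u*·u'' dx.
d/dx sin(nπx/d) = (nπ/d)·cos(nπx/d) and d²/dx² sin(nπx/d) = −(nπ/d)²·sin(nπx/d); on 0 ≤ x ≤ d, ∫sin²(nπx/d) dx = d/2 and ∫sin(nπx/d)·cos(nπx/d) dx = 0.
⟨p²⟩ = 1.6624.

1.662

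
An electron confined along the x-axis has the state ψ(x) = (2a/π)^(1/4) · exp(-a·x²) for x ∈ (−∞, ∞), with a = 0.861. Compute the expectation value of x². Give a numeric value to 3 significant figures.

0.290

⟨x²⟩ = ∫ x²·|ψ|² dx (integrals over the domain).
Gaussian moments: ∫x^(2j)·e^(−2ax²) dx = (2j−1)!!/(4a)^j · √(π/(2a)), odd powers integrate to 0; here √(π/(2a)) = 1.3507.
⟨x²⟩ = 0.29036.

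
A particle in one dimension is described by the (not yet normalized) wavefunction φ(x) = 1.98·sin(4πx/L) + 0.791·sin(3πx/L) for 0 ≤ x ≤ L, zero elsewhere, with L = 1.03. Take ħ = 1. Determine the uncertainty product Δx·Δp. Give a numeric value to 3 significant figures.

Δx = √(⟨x²⟩−⟨x⟩²), Δp = √(⟨p²⟩−⟨p⟩²).
On 0 ≤ x ≤ L (j ≠ l): ∫sin²(jπx/L) dx = L/2, ∫sin(jπx/L)·sin(lπx/L) dx = 0; diagonal moments ∫x·sin²(jπx/L) dx = L²/4, ∫x²·sin²(jπx/L) dx = L³·(1/6 − 1/(4j²π²)); cross terms ∫x·sin(jπx/L)·sin(lπx/L) dx = 0 for j + l even and −4jlL²/(π²(j² − l²)²) for j + l odd, ∫x²·sin(jπx/L)·sin(lπx/L) dx = (−1)^(j+l)·4jlL³/(π²(j² − l²)²); higher powers the same way via product-to-sum and parts. d²/dx² sin(jπx/L) = −(jπ/L)²·sin(jπx/L); on 0 ≤ x ≤ L, ∫sin²(jπx/L) dx = L/2 and ∫sin(jπx/L)·sin(lπx/L) dx = 0 for j ≠ l, so only diagonal terms survive in ∫|φ|² and ∫φ·φ″; ∫φ·φ′ dx = [φ²/2] between the walls = 0.
Normalization: ∫|φ|² dx = 2.3412.
⟨x⟩ = 0.37412, ⟨x²⟩ = 0.20481 ⇒ Δx = 0.25464.
⟨p⟩ = 0.0000, ⟨p²⟩ = 139.89 ⇒ Δp = 11.827.
Δx·Δp = 3.0117.

3.01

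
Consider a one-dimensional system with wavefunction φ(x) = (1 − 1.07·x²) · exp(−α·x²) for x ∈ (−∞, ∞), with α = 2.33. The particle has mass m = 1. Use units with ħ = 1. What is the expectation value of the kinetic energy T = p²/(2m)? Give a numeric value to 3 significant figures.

T = −(ħ²/2m) d²/dx², so ⟨T⟩ = −(ħ²/2m) ∫ φ*·φ'' dx / ∫|φ|² dx; with m = 1.
Expand each integrand as polynomial × e^(−2αx²) and use ∫x^(2j)·e^(−2αx²) dx = (2j−1)!!/(4α)^j · √(π/(2α)), odd powers → 0; here √(π/(2α)) = 0.82107. Differentiate with the product rule, d/dx e^(−αx²) = −2αx·e^(−αx²).
State is unnormalized: ∫|φ|² dx = 0.66501, and ∫φ*·(−ħ²/2m · φ'') dx = 1.2644, so ⟨T⟩ = 1.2644 / 0.66501.
⟨T⟩ = 1.9014.

1.90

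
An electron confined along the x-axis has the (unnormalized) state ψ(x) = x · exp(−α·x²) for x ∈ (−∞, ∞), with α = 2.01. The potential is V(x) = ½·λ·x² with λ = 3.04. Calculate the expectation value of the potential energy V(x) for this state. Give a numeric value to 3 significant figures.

0.567

⟨V⟩ = ∫ V(x)·|ψ|² dx / ∫|ψ|² dx.
Expand each integrand as polynomial × e^(−2αx²) and use ∫x^(2j)·e^(−2αx²) dx = (2j−1)!!/(4α)^j · √(π/(2α)), odd powers → 0; here √(π/(2α)) = 0.88402.
State is unnormalized: ∫|ψ|² dx = 0.10995, and ∫ψ*·V(x)·ψ dx = 0.062361, so ⟨V⟩ = 0.062361 / 0.10995.
⟨V⟩ = 0.56716.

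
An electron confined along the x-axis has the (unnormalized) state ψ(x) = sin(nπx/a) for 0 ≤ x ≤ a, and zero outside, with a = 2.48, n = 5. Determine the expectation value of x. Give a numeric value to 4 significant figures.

1.240

⟨x⟩ = ∫ x·|ψ|² dx / ∫|ψ|² dx (integrals over the domain).
With sin²θ = (1 − cos2θ)/2 on 0 ≤ x ≤ a: ∫sin²(nπx/a) dx = a/2, ∫x·sin²(nπx/a) dx = a²/4, ∫x²·sin²(nπx/a) dx = a³·(1/6 − 1/(4n²π²)); higher powers xᵏ the same way, integrating xᵏ·cos(2nπx/a) by parts.
State is unnormalized: ∫|ψ|² dx = 1.2400, and ∫ψ*·x·ψ dx = 1.5376, so ⟨x⟩ = 1.5376 / 1.2400.
⟨x⟩ = 1.2400.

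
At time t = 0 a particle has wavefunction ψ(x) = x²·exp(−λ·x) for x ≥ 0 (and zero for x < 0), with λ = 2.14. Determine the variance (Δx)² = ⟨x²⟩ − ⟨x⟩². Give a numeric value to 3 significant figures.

Compute ⟨x⟩ and ⟨x²⟩ separately, then (Δx)² = ⟨x²⟩ − ⟨x⟩².
Every integrand reduces to terms xʲ·e^(−2λx) on [0, ∞); use ∫₀^∞ xʲ·e^(−2λx) dx = j!/(2λ)^(j+1).
Normalization: ∫|ψ|² dx = 0.016711.
⟨x⟩ = 1.1682 and ⟨x²⟩ = 1.6377.
(Δx)² = 1.6377 − (1.1682)² = 0.27295.

0.273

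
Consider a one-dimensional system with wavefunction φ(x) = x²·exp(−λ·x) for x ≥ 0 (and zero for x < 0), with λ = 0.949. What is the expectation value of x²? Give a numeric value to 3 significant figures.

8.33

⟨x²⟩ = ∫ x²·|φ|² dx / ∫|φ|² dx (integrals over the domain).
Every integrand reduces to terms xʲ·e^(−2λx) on [0, ∞); use ∫₀^∞ xʲ·e^(−2λx) dx = j!/(2λ)^(j+1).
State is unnormalized: ∫|φ|² dx = 0.97438, and ∫φ*·x²·φ dx = 8.1144, so ⟨x²⟩ = 8.1144 / 0.97438.
⟨x²⟩ = 8.3278.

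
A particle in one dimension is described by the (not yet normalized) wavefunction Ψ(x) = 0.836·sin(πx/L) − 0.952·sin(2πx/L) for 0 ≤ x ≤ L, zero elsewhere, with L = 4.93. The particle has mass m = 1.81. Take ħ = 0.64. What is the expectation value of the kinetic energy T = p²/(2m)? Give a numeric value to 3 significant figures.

0.124

T = −(ħ²/2m) d²/dx², so ⟨T⟩ = −(ħ²/2m) ∫ Ψ*·Ψ'' dx / ∫|Ψ|² dx; with m = 1.81.
d²/dx² sin(jπx/L) = −(jπ/L)²·sin(jπx/L); on 0 ≤ x ≤ L, ∫sin²(jπx/L) dx = L/2 and ∫sin(jπx/L)·sin(lπx/L) dx = 0 for j ≠ l, so only diagonal terms survive in ∫|Ψ|² and ∫Ψ·Ψ″; ∫Ψ·Ψ′ dx = [Ψ²/2] between the walls = 0.
State is unnormalized: ∫|Ψ|² dx = 3.9568, and ∫Ψ*·(−ħ²/2m · Ψ'') dx = 0.48975, so ⟨T⟩ = 0.48975 / 3.9568.
⟨T⟩ = 0.12377.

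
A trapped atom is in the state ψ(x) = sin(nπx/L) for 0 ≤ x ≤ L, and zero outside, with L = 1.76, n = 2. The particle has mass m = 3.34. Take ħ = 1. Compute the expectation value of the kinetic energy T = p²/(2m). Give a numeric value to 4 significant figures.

T = −(ħ²/2m) d²/dx², so ⟨T⟩ = −(ħ²/2m) ∫ ψ*·ψ'' dx / ∫|ψ|² dx; with m = 3.34.
d/dx sin(nπx/L) = (nπ/L)·cos(nπx/L) and d²/dx² sin(nπx/L) = −(nπ/L)²·sin(nπx/L); on 0 ≤ x ≤ L, ∫sin²(nπx/L) dx = L/2 and ∫sin(nπx/L)·cos(nπx/L) dx = 0.
State is unnormalized: ∫|ψ|² dx = 0.88000, and ∫ψ*·(−ħ²/2m · ψ'') dx = 1.6790, so ⟨T⟩ = 1.6790 / 0.88000.
⟨T⟩ = 1.9079.

1.908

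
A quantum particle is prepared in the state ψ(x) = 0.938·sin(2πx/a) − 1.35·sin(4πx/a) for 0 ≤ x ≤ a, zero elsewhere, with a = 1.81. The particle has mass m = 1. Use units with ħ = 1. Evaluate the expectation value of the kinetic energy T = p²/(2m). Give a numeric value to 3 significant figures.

18.2

T = −(ħ²/2m) d²/dx², so ⟨T⟩ = −(ħ²/2m) ∫ ψ*·ψ'' dx / ∫|ψ|² dx; with m = 1.
d²/dx² sin(jπx/a) = −(jπ/a)²·sin(jπx/a); on 0 ≤ x ≤ a, ∫sin²(jπx/a) dx = a/2 and ∫sin(jπx/a)·sin(lπx/a) dx = 0 for j ≠ l, so only diagonal terms survive in ∫|ψ|² and ∫ψ·ψ″; ∫ψ·ψ′ dx = [ψ²/2] between the walls = 0.
State is unnormalized: ∫|ψ|² dx = 2.4456, and ∫ψ*·(−ħ²/2m · ψ'') dx = 44.549, so ⟨T⟩ = 44.549 / 2.4456.
⟨T⟩ = 18.216.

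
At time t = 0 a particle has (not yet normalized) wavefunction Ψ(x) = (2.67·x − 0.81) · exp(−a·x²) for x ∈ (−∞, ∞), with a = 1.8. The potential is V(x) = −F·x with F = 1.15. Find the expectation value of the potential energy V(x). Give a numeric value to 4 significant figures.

⟨V⟩ = ∫ V(x)·|Ψ|² dx / ∫|Ψ|² dx.
Expand each integrand as polynomial × e^(−2ax²) and use ∫x^(2j)·e^(−2ax²) dx = (2j−1)!!/(4a)^j · √(π/(2a)), odd powers → 0; here √(π/(2a)) = 0.93417.
State is unnormalized: ∫|Ψ|² dx = 1.5378, and ∫Ψ*·V(x)·Ψ dx = 0.64538, so ⟨V⟩ = 0.64538 / 1.5378.
⟨V⟩ = 0.41966.

0.4197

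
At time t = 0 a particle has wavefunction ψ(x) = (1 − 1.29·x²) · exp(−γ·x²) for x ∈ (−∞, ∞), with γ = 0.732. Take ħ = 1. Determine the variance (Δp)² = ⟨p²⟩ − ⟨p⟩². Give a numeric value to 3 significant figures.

3.38

Compute ⟨p⟩ and ⟨p²⟩ separately; (Δp)² = ⟨p²⟩ − ⟨p⟩².
Expand each integrand as polynomial × e^(−2γx²) and use ∫x^(2j)·e^(−2γx²) dx = (2j−1)!!/(4γ)^j · √(π/(2γ)), odd powers → 0; here √(π/(2γ)) = 1.4649. Differentiate with the product rule, d/dx e^(−γx²) = −2γx·e^(−γx²).
Normalization: ∫|ψ|² dx = 1.0271.
⟨p⟩ = 0.0000 and ⟨p²⟩ = 3.3823.
(Δp)² = 3.3823 − (0.0000)² = 3.3823.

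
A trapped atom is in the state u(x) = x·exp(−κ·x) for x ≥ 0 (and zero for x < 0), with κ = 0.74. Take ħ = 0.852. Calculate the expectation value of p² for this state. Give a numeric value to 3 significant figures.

p² u = −ħ² d²u/dx²; ⟨p²⟩ = −ħ² ∫ u*·u'' dx / ∫|u|² dx.
Differentiate x·exp(−κ·x) with the product rule; every integrand then reduces to terms xʲ·e^(−2κx) on [0, ∞), with ∫₀^∞ xʲ·e^(−2κx) dx = j!/(2κ)^(j+1).
State is unnormalized: ∫|u|² dx = 0.61694, and ∫u*·(−ħ² u'') dx = 0.24524, so ⟨p²⟩ = 0.24524 / 0.61694.
⟨p²⟩ = 0.39751.

0.398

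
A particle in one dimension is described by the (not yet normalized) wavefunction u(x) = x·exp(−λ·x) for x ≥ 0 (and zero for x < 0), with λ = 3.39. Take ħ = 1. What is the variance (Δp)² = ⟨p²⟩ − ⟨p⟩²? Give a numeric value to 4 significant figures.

Compute ⟨p⟩ and ⟨p²⟩ separately; (Δp)² = ⟨p²⟩ − ⟨p⟩².
Differentiate x·exp(−λ·x) with the product rule; every integrand then reduces to terms xʲ·e^(−2λx) on [0, ∞), with ∫₀^∞ xʲ·e^(−2λx) dx = j!/(2λ)^(j+1).
Normalization: ∫|u|² dx = 0.0064171.
⟨p⟩ = 0.0000 and ⟨p²⟩ = 11.492.
(Δp)² = 11.492 − (0.0000)² = 11.492.

11.49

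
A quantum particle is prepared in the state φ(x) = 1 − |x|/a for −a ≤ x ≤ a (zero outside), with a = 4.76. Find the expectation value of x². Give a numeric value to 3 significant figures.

⟨x²⟩ = ∫ x²·|φ|² dx / ∫|φ|² dx (integrals over the domain).
φ is even, so ∫ over [−a, a] = 2∫₀ᵃ with φ = 1 − x/a there: ∫₀ᵃ (1 − x/a)² dx = a/3, ∫₀ᵃ x²(1 − x/a)² dx = a³/30, ∫₀ᵃ x⁴(1 − x/a)² dx = a⁵/105.
State is unnormalized: ∫|φ|² dx = 3.1733, and ∫φ*·x²·φ dx = 7.1900, so ⟨x²⟩ = 7.1900 / 3.1733.
⟨x²⟩ = 2.2658.

2.27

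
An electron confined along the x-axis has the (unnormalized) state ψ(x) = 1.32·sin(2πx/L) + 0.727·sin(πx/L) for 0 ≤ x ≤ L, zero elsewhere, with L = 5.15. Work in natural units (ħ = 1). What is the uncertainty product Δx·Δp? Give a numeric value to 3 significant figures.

Δx = √(⟨x²⟩−⟨x⟩²), Δp = √(⟨p²⟩−⟨p⟩²).
On 0 ≤ x ≤ L (j ≠ l): ∫sin²(jπx/L) dx = L/2, ∫sin(jπx/L)·sin(lπx/L) dx = 0; diagonal moments ∫x·sin²(jπx/L) dx = L²/4, ∫x²·sin²(jπx/L) dx = L³·(1/6 − 1/(4j²π²)); cross terms ∫x·sin(jπx/L)·sin(lπx/L) dx = 0 for j + l even and −4jlL²/(π²(j² − l²)²) for j + l odd, ∫x²·sin(jπx/L)·sin(lπx/L) dx = (−1)^(j+l)·4jlL³/(π²(j² − l²)²); higher powers the same way via product-to-sum and parts. d²/dx² sin(jπx/L) = −(jπ/L)²·sin(jπx/L); on 0 ≤ x ≤ L, ∫sin²(jπx/L) dx = L/2 and ∫sin(jπx/L)·sin(lπx/L) dx = 0 for j ≠ l, so only diagonal terms survive in ∫|ψ|² and ∫ψ·ψ″; ∫ψ·ψ′ dx = [ψ²/2] between the walls = 0.
Normalization: ∫|ψ|² dx = 5.8476.
⟨x⟩ = 1.7910, ⟨x²⟩ = 4.2328 ⇒ Δx = 1.0125.
⟨p⟩ = 0.0000, ⟨p²⟩ = 1.2287 ⇒ Δp = 1.1085.
Δx·Δp = 1.1223.

1.12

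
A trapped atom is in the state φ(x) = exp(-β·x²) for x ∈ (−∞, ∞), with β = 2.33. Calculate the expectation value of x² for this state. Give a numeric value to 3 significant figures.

⟨x²⟩ = ∫ x²·|φ|² dx / ∫|φ|² dx (integrals over the domain).
Gaussian moments: ∫x^(2j)·e^(−2βx²) dx = (2j−1)!!/(4β)^j · √(π/(2β)), odd powers integrate to 0; here √(π/(2β)) = 0.82107.
State is unnormalized: ∫|φ|² dx = 0.82107, and ∫φ*·x²·φ dx = 0.088098, so ⟨x²⟩ = 0.088098 / 0.82107.
⟨x²⟩ = 0.10730.

0.107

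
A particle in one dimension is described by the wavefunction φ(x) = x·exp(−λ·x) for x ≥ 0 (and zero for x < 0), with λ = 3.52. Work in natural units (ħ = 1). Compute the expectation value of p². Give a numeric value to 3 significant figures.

p² φ = −ħ² d²φ/dx²; ⟨p²⟩ = −ħ² ∫ φ*·φ'' dx / ∫|φ|² dx.
Differentiate x·exp(−λ·x) with the product rule; every integrand then reduces to terms xʲ·e^(−2λx) on [0, ∞), with ∫₀^∞ xʲ·e^(−2λx) dx = j!/(2λ)^(j+1).
State is unnormalized: ∫|φ|² dx = 0.0057321, and ∫φ*·(−ħ² φ'') dx = 0.071023, so ⟨p²⟩ = 0.071023 / 0.0057321.
⟨p²⟩ = 12.390.

12.4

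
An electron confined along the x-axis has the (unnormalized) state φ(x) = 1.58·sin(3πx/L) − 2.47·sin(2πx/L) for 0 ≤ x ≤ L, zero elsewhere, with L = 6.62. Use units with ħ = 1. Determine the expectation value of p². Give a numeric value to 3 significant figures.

1.23

p² φ = −ħ² d²φ/dx²; ⟨p²⟩ = −ħ² ∫ φ*·φ'' dx / ∫|φ|² dx.
d²/dx² sin(jπx/L) = −(jπ/L)²·sin(jπx/L); on 0 ≤ x ≤ L, ∫sin²(jπx/L) dx = L/2 and ∫sin(jπx/L)·sin(lπx/L) dx = 0 for j ≠ l, so only diagonal terms survive in ∫|φ|² and ∫φ·φ″; ∫φ·φ′ dx = [φ²/2] between the walls = 0.
State is unnormalized: ∫|φ|² dx = 28.457, and ∫φ*·(−ħ² φ'') dx = 34.940, so ⟨p²⟩ = 34.940 / 28.457.
⟨p²⟩ = 1.2278.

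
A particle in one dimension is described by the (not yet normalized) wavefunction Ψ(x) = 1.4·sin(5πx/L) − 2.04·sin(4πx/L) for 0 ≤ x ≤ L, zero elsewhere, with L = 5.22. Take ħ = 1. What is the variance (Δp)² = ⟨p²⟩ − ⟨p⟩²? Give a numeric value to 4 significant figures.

Compute ⟨p⟩ and ⟨p²⟩ separately; (Δp)² = ⟨p²⟩ − ⟨p⟩².
d²/dx² sin(jπx/L) = −(jπ/L)²·sin(jπx/L); on 0 ≤ x ≤ L, ∫sin²(jπx/L) dx = L/2 and ∫sin(jπx/L)·sin(lπx/L) dx = 0 for j ≠ l, so only diagonal terms survive in ∫|Ψ|² and ∫Ψ·Ψ″; ∫Ψ·Ψ′ dx = [Ψ²/2] between the walls = 0.
Normalization: ∫|Ψ|² dx = 15.977.
⟨p⟩ = 0.0000 and ⟨p²⟩ = 6.8391.
(Δp)² = 6.8391 − (0.0000)² = 6.8391.

6.839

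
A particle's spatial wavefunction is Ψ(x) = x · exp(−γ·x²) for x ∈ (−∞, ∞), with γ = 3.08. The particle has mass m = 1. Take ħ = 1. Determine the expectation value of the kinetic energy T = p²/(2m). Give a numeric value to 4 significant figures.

T = −(ħ²/2m) d²/dx², so ⟨T⟩ = −(ħ²/2m) ∫ Ψ*·Ψ'' dx / ∫|Ψ|² dx; with m = 1.
Expand each integrand as polynomial × e^(−2γx²) and use ∫x^(2j)·e^(−2γx²) dx = (2j−1)!!/(4γ)^j · √(π/(2γ)), odd powers → 0; here √(π/(2γ)) = 0.71414. Differentiate with the product rule, d/dx e^(−γx²) = −2γx·e^(−γx²).
State is unnormalized: ∫|Ψ|² dx = 0.057966, and ∫Ψ*·(−ħ²/2m · Ψ'') dx = 0.26780, so ⟨T⟩ = 0.26780 / 0.057966.
⟨T⟩ = 4.6200.

4.620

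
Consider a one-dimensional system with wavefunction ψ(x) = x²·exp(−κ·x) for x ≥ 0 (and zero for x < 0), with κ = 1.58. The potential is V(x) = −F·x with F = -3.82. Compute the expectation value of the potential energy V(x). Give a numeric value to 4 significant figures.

⟨V⟩ = ∫ V(x)·|ψ|² dx / ∫|ψ|² dx.
Every integrand reduces to terms xʲ·e^(−2κx) on [0, ∞); use ∫₀^∞ xʲ·e^(−2κx) dx = j!/(2κ)^(j+1).
State is unnormalized: ∫|ψ|² dx = 0.076169, and ∫ψ*·V(x)·ψ dx = 0.46039, so ⟨V⟩ = 0.46039 / 0.076169.
⟨V⟩ = 6.0443.

6.044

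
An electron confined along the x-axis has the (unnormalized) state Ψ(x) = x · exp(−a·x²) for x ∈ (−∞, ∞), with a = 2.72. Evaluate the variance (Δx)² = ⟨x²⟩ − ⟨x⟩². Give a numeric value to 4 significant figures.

Compute ⟨x⟩ and ⟨x²⟩ separately, then (Δx)² = ⟨x²⟩ − ⟨x⟩².
Expand each integrand as polynomial × e^(−2ax²) and use ∫x^(2j)·e^(−2ax²) dx = (2j−1)!!/(4a)^j · √(π/(2a)), odd powers → 0; here √(π/(2a)) = 0.75993.
Normalization: ∫|Ψ|² dx = 0.069847.
⟨x⟩ = 0.0000 and ⟨x²⟩ = 0.27574.
(Δx)² = 0.27574 − (0.0000)² = 0.27574.

0.2757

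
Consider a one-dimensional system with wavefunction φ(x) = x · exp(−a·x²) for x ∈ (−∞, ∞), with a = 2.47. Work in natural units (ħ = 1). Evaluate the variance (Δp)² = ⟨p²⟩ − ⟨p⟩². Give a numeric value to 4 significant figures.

7.410

Compute ⟨p⟩ and ⟨p²⟩ separately; (Δp)² = ⟨p²⟩ − ⟨p⟩².
Expand each integrand as polynomial × e^(−2ax²) and use ∫x^(2j)·e^(−2ax²) dx = (2j−1)!!/(4a)^j · √(π/(2a)), odd powers → 0; here √(π/(2a)) = 0.79746. Differentiate with the product rule, d/dx e^(−ax²) = −2ax·e^(−ax²).
Normalization: ∫|φ|² dx = 0.080715.
⟨p⟩ = 0.0000 and ⟨p²⟩ = 7.4100.
(Δp)² = 7.4100 − (0.0000)² = 7.4100.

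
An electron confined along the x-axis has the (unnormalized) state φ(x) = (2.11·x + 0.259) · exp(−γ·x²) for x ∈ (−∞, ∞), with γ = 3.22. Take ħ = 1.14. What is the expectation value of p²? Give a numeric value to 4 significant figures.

p² φ = −ħ² d²φ/dx²; ⟨p²⟩ = −ħ² ∫ φ*·φ'' dx / ∫|φ|² dx.
Expand each integrand as polynomial × e^(−2γx²) and use ∫x^(2j)·e^(−2γx²) dx = (2j−1)!!/(4γ)^j · √(π/(2γ)), odd powers → 0; here √(π/(2γ)) = 0.69844. Differentiate with the product rule, d/dx e^(−γx²) = −2γx·e^(−γx²).
State is unnormalized: ∫|φ|² dx = 0.28828, and ∫φ*·(−ħ² φ'') dx = 3.2269, so ⟨p²⟩ = 3.2269 / 0.28828.
⟨p²⟩ = 11.194.

11.19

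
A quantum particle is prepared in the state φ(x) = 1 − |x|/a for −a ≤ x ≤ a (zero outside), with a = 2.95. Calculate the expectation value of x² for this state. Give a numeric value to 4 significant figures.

0.8703

⟨x²⟩ = ∫ x²·|φ|² dx / ∫|φ|² dx (integrals over the domain).
φ is even, so ∫ over [−a, a] = 2∫₀ᵃ with φ = 1 − x/a there: ∫₀ᵃ (1 − x/a)² dx = a/3, ∫₀ᵃ x²(1 − x/a)² dx = a³/30, ∫₀ᵃ x⁴(1 − x/a)² dx = a⁵/105.
State is unnormalized: ∫|φ|² dx = 1.9667, and ∫φ*·x²·φ dx = 1.7115, so ⟨x²⟩ = 1.7115 / 1.9667.
⟨x²⟩ = 0.87025.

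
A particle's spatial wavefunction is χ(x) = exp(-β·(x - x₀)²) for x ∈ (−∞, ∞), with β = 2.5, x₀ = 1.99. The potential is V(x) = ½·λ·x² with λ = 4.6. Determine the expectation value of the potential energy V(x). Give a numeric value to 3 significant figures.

⟨V⟩ = ∫ V(x)·|χ|² dx / ∫|χ|² dx.
Gaussian moments (u = x − x₀): ∫u^(2j)·e^(−2βu²) du = (2j−1)!!/(4β)^j · √(π/(2β)), odd powers integrate to 0; here √(π/(2β)) = 0.79267.
State is unnormalized: ∫|χ|² dx = 0.79267, and ∫χ*·V(x)·χ dx = 7.4021, so ⟨V⟩ = 7.4021 / 0.79267.
⟨V⟩ = 9.3382.

9.34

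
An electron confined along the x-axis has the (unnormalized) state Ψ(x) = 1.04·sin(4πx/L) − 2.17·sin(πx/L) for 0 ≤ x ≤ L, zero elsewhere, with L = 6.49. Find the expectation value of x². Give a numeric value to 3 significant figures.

⟨x²⟩ = ∫ x²·|Ψ|² dx / ∫|Ψ|² dx (integrals over the domain).
On 0 ≤ x ≤ L (j ≠ l): ∫sin²(jπx/L) dx = L/2, ∫sin(jπx/L)·sin(lπx/L) dx = 0; diagonal moments ∫x·sin²(jπx/L) dx = L²/4, ∫x²·sin²(jπx/L) dx = L³·(1/6 − 1/(4j²π²)); cross terms ∫x·sin(jπx/L)·sin(lπx/L) dx = 0 for j + l even and −4jlL²/(π²(j² − l²)²) for j + l odd, ∫x²·sin(jπx/L)·sin(lπx/L) dx = (−1)^(j+l)·4jlL³/(π²(j² − l²)²); higher powers the same way via product-to-sum and parts.
State is unnormalized: ∫|Ψ|² dx = 18.790, and ∫Ψ*·x²·Ψ dx = 239.63, so ⟨x²⟩ = 239.63 / 18.790.
⟨x²⟩ = 12.753.

12.8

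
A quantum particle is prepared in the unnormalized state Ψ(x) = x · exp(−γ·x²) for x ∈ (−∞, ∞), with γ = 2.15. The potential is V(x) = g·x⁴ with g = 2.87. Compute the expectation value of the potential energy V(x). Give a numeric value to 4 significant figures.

0.5821

⟨V⟩ = ∫ V(x)·|Ψ|² dx / ∫|Ψ|² dx.
Expand each integrand as polynomial × e^(−2γx²) and use ∫x^(2j)·e^(−2γx²) dx = (2j−1)!!/(4γ)^j · √(π/(2γ)), odd powers → 0; here √(π/(2γ)) = 0.85475.
State is unnormalized: ∫|Ψ|² dx = 0.099390, and ∫Ψ*·V(x)·Ψ dx = 0.057852, so ⟨V⟩ = 0.057852 / 0.099390.
⟨V⟩ = 0.58207.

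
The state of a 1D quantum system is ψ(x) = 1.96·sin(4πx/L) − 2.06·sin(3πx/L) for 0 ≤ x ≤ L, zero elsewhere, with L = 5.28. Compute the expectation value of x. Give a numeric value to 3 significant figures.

3.69

⟨x⟩ = ∫ x·|ψ|² dx / ∫|ψ|² dx (integrals over the domain).
On 0 ≤ x ≤ L (j ≠ l): ∫sin²(jπx/L) dx = L/2, ∫sin(jπx/L)·sin(lπx/L) dx = 0; diagonal moments ∫x·sin²(jπx/L) dx = L²/4, ∫x²·sin²(jπx/L) dx = L³·(1/6 − 1/(4j²π²)); cross terms ∫x·sin(jπx/L)·sin(lπx/L) dx = 0 for j + l even and −4jlL²/(π²(j² − l²)²) for j + l odd, ∫x²·sin(jπx/L)·sin(lπx/L) dx = (−1)^(j+l)·4jlL³/(π²(j² − l²)²); higher powers the same way via product-to-sum and parts.
State is unnormalized: ∫|ψ|² dx = 21.345, and ∫ψ*·x·ψ dx = 78.695, so ⟨x⟩ = 78.695 / 21.345.
⟨x⟩ = 3.6868.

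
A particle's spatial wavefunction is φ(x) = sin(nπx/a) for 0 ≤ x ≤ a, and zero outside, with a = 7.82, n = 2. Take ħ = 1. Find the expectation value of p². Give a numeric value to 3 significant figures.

p² φ = −ħ² d²φ/dx²; ⟨p²⟩ = −ħ² ∫ φ*·φ'' dx / ∫|φ|² dx.
d/dx sin(nπx/a) = (nπ/a)·cos(nπx/a) and d²/dx² sin(nπx/a) = −(nπ/a)²·sin(nπx/a); on 0 ≤ x ≤ a, ∫sin²(nπx/a) dx = a/2 and ∫sin(nπx/a)·cos(nπx/a) dx = 0.
State is unnormalized: ∫|φ|² dx = 3.9100, and ∫φ*·(−ħ² φ'') dx = 2.5242, so ⟨p²⟩ = 2.5242 / 3.9100.
⟨p²⟩ = 0.64557.

0.646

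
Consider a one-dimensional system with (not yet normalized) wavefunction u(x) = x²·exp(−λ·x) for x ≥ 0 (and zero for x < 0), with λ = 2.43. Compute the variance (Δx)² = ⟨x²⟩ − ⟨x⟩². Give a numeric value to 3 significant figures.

0.212

Compute ⟨x⟩ and ⟨x²⟩ separately, then (Δx)² = ⟨x²⟩ − ⟨x⟩².
Every integrand reduces to terms xʲ·e^(−2λx) on [0, ∞); use ∫₀^∞ xʲ·e^(−2λx) dx = j!/(2λ)^(j+1).
Normalization: ∫|u|² dx = 0.0088518.
⟨x⟩ = 1.0288 and ⟨x²⟩ = 1.2701.
(Δx)² = 1.2701 − (1.0288)² = 0.21169.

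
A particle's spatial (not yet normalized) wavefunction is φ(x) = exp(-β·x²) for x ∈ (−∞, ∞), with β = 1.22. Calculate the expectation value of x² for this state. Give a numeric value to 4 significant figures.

0.2049

⟨x²⟩ = ∫ x²·|φ|² dx / ∫|φ|² dx (integrals over the domain).
Gaussian moments: ∫x^(2j)·e^(−2βx²) dx = (2j−1)!!/(4β)^j · √(π/(2β)), odd powers integrate to 0; here √(π/(2β)) = 1.1347.
State is unnormalized: ∫|φ|² dx = 1.1347, and ∫φ*·x²·φ dx = 0.23252, so ⟨x²⟩ = 0.23252 / 1.1347.
⟨x²⟩ = 0.20492.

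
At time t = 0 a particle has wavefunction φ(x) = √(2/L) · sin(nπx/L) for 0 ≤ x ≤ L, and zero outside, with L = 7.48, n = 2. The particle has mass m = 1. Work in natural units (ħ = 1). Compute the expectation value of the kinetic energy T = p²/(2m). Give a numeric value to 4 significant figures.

T = −(ħ²/2m) d²/dx², so ⟨T⟩ = −(ħ²/2m) ∫ φ*·φ'' dx; with m = 1.
d/dx sin(nπx/L) = (nπ/L)·cos(nπx/L) and d²/dx² sin(nπx/L) = −(nπ/L)²·sin(nπx/L); on 0 ≤ x ≤ L, ∫sin²(nπx/L) dx = L/2 and ∫sin(nπx/L)·cos(nπx/L) dx = 0.
⟨T⟩ = 0.35280.

0.3528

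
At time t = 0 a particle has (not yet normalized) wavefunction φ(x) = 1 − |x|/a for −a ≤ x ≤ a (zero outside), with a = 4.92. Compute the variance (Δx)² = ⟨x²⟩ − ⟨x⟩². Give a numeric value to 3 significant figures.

2.42

Compute ⟨x⟩ and ⟨x²⟩ separately, then (Δx)² = ⟨x²⟩ − ⟨x⟩².
φ is even, so ∫ over [−a, a] = 2∫₀ᵃ with φ = 1 − x/a there: ∫₀ᵃ (1 − x/a)² dx = a/3, ∫₀ᵃ x²(1 − x/a)² dx = a³/30, ∫₀ᵃ x⁴(1 − x/a)² dx = a⁵/105.
Normalization: ∫|φ|² dx = 3.2800.
⟨x⟩ = 0.0000 and ⟨x²⟩ = 2.4206.
(Δx)² = 2.4206 − (0.0000)² = 2.4206.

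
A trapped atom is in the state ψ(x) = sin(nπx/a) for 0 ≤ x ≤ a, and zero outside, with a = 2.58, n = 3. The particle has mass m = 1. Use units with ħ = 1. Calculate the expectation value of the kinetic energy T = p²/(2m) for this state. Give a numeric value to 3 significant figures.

T = −(ħ²/2m) d²/dx², so ⟨T⟩ = −(ħ²/2m) ∫ ψ*·ψ'' dx / ∫|ψ|² dx; with m = 1.
d/dx sin(nπx/a) = (nπ/a)·cos(nπx/a) and d²/dx² sin(nπx/a) = −(nπ/a)²·sin(nπx/a); on 0 ≤ x ≤ a, ∫sin²(nπx/a) dx = a/2 and ∫sin(nπx/a)·cos(nπx/a) dx = 0.
State is unnormalized: ∫|ψ|² dx = 1.2900, and ∫ψ*·(−ħ²/2m · ψ'') dx = 8.6072, so ⟨T⟩ = 8.6072 / 1.2900.
⟨T⟩ = 6.6723.

6.67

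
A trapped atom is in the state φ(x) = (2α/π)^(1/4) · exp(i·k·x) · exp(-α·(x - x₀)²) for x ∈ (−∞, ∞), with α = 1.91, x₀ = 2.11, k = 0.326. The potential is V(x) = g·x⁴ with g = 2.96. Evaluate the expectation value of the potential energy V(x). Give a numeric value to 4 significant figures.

69.17

⟨V⟩ = ∫ V(x)·|φ|² dx.
Gaussian moments (u = x − x₀): ∫u^(2j)·e^(−2αu²) du = (2j−1)!!/(4α)^j · √(π/(2α)), odd powers integrate to 0; here √(π/(2α)) = 0.90687.
⟨V⟩ = 69.172.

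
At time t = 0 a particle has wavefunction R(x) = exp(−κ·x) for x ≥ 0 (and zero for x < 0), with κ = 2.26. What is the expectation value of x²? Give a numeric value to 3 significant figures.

0.0979

⟨x²⟩ = ∫ x²·|R|² dx / ∫|R|² dx (integrals over the domain).
Every integrand reduces to terms xʲ·e^(−2κx) on [0, ∞); use ∫₀^∞ xʲ·e^(−2κx) dx = j!/(2κ)^(j+1).
State is unnormalized: ∫|R|² dx = 0.22124, and ∫R*·x²·R dx = 0.021658, so ⟨x²⟩ = 0.021658 / 0.22124.
⟨x²⟩ = 0.097893.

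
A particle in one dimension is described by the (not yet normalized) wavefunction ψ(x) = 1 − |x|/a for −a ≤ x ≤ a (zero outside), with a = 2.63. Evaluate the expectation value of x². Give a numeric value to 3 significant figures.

0.692

⟨x²⟩ = ∫ x²·|ψ|² dx / ∫|ψ|² dx (integrals over the domain).
ψ is even, so ∫ over [−a, a] = 2∫₀ᵃ with ψ = 1 − x/a there: ∫₀ᵃ (1 − x/a)² dx = a/3, ∫₀ᵃ x²(1 − x/a)² dx = a³/30, ∫₀ᵃ x⁴(1 − x/a)² dx = a⁵/105.
State is unnormalized: ∫|ψ|² dx = 1.7533, and ∫ψ*·x²·ψ dx = 1.2128, so ⟨x²⟩ = 1.2128 / 1.7533.
⟨x²⟩ = 0.69169.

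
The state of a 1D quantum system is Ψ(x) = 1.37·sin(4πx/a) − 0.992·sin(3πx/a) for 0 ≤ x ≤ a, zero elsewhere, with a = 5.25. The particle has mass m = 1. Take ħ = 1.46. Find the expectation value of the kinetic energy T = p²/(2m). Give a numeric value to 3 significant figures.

5.19

T = −(ħ²/2m) d²/dx², so ⟨T⟩ = −(ħ²/2m) ∫ Ψ*·Ψ'' dx / ∫|Ψ|² dx; with m = 1.
d²/dx² sin(jπx/a) = −(jπ/a)²·sin(jπx/a); on 0 ≤ x ≤ a, ∫sin²(jπx/a) dx = a/2 and ∫sin(jπx/a)·sin(lπx/a) dx = 0 for j ≠ l, so only diagonal terms survive in ∫|Ψ|² and ∫Ψ·Ψ″; ∫Ψ·Ψ′ dx = [Ψ²/2] between the walls = 0.
State is unnormalized: ∫|Ψ|² dx = 7.5100, and ∫Ψ*·(−ħ²/2m · Ψ'') dx = 38.957, so ⟨T⟩ = 38.957 / 7.5100.
⟨T⟩ = 5.1874.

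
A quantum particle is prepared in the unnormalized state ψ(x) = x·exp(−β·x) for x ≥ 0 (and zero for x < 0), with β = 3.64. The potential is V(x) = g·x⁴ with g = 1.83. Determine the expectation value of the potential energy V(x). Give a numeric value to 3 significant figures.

⟨V⟩ = ∫ V(x)·|ψ|² dx / ∫|ψ|² dx.
Every integrand reduces to terms xʲ·e^(−2βx) on [0, ∞); use ∫₀^∞ xʲ·e^(−2βx) dx = j!/(2β)^(j+1).
State is unnormalized: ∫|ψ|² dx = 0.0051837, and ∫ψ*·V(x)·ψ dx = 0.0012158, so ⟨V⟩ = 0.0012158 / 0.0051837.
⟨V⟩ = 0.23455.

0.235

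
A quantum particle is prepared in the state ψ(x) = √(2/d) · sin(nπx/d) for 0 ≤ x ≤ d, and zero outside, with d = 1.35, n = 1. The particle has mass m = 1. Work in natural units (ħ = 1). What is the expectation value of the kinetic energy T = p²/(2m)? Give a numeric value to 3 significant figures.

T = −(ħ²/2m) d²/dx², so ⟨T⟩ = −(ħ²/2m) ∫ ψ*·ψ'' dx; with m = 1.
d/dx sin(nπx/d) = (nπ/d)·cos(nπx/d) and d²/dx² sin(nπx/d) = −(nπ/d)²·sin(nπx/d); on 0 ≤ x ≤ d, ∫sin²(nπx/d) dx = d/2 and ∫sin(nπx/d)·cos(nπx/d) dx = 0.
⟨T⟩ = 2.7077.

2.71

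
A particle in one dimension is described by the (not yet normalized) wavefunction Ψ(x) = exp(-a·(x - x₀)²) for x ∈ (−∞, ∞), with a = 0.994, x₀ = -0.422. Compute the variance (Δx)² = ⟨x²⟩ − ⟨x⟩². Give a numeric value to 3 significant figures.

Compute ⟨x⟩ and ⟨x²⟩ separately, then (Δx)² = ⟨x²⟩ − ⟨x⟩².
Gaussian moments (u = x − x₀): ∫u^(2j)·e^(−2au²) du = (2j−1)!!/(4a)^j · √(π/(2a)), odd powers integrate to 0; here √(π/(2a)) = 1.2571.
Normalization: ∫|Ψ|² dx = 1.2571.
⟨x⟩ = -0.42200 and ⟨x²⟩ = 0.42959.
(Δx)² = 0.42959 − (-0.42200)² = 0.25151.

0.252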